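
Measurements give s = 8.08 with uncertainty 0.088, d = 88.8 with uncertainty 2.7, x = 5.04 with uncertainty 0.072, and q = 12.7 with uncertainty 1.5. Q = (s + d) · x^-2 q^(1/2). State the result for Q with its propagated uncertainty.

13.6 ± 0.969

Let u = s + d = 96.9. δu = √(δs² + δd²) = √(0.00774 + 7.29) = 2.70, so δu/u = 0.0279.
Q is then a monomial in u, x, q:
δQ/Q = √((δu/u)² + (-2·δx/x)² + (½·δq/q)²) = √(0.000778 + 0.000816 + 0.00349) = 0.0713
Q = 13.6, so δQ = 0.0713 × 13.6 = 0.969.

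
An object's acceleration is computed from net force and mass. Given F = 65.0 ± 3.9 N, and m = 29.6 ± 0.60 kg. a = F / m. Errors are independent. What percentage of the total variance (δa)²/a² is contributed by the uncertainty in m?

10.2%

(δa/a)² = (1·δF/F)² + (-1·δm/m)²
  F term: (1×0.0600)² = 0.00360
  m term: (-1×0.0203)² = 0.000411
Total = 0.00401. Share from m = 0.000411/0.00401 = 0.102.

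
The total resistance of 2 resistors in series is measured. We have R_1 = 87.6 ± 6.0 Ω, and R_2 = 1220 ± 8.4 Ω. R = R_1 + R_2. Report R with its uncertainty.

1310 ± 10.3 Ω

Sums and differences: (δR)² = Σ (cᵢ δxᵢ)².
  (δR_1)² = 36.0;  (δR_2)² = 70.6
δR = √(107) = 10.3 Ω
R = 1310 Ω.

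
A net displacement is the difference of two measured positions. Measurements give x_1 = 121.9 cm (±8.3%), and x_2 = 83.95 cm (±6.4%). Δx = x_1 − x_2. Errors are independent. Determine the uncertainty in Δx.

11.5 cm

Δx is a linear combination, so absolute uncertainties add in quadrature:
  (δx_1)² = 102;  (δx_2)² = 28.9
δΔx = √(131) = 11.5 cm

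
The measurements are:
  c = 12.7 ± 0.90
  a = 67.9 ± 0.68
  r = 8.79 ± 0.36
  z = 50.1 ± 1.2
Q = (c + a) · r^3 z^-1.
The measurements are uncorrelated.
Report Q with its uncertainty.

Let u = c + a = 80.6. δu = √(δc² + δa²) = √(0.810 + 0.462) = 1.13, so δu/u = 0.0140.
Q is then a monomial in u, r, z:
δQ/Q = √((δu/u)² + (3·δr/r)² + (-1·δz/z)²) = √(0.000196 + 0.0151 + 0.000574) = 0.126
Q = 1090, so δQ = 0.126 × 1090 = 138.

1090 ± 138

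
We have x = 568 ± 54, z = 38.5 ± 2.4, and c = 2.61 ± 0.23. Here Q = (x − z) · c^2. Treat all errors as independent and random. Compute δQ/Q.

0.204

Let u = x − z = 530. δu = √(δx² + δz²) = √(2920 + 5.76) = 54.1, so δu/u = 0.102.
Q is then a monomial in u, c:
δQ/Q = √((δu/u)² + (2·δc/c)²) = √(0.0104 + 0.0311) = 0.204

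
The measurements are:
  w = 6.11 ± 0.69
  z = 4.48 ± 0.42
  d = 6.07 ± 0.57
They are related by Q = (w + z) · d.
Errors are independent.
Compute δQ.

7.78

Let u = w + z = 10.6. δu = √(δw² + δz²) = √(0.476 + 0.176) = 0.808, so δu/u = 0.0763.
Q is then a monomial in u, d:
δQ/Q = √((δu/u)² + (1·δd/d)²) = √(0.00582 + 0.00882) = 0.121
Q = 64.3, so δQ = 0.121 × 64.3 = 7.78.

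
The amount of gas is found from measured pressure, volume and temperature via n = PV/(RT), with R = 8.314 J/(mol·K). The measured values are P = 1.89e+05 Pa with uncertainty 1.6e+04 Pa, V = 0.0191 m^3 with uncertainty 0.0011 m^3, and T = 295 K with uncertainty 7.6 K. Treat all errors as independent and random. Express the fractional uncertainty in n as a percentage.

10.6%

For a monomial n ∝ P, V, T^-1, fractional errors add in quadrature:
  (1·δP/P)² = (1×0.0847)² = 0.00717;  (1·δV/V)² = (1×0.0576)² = 0.00332;  (-1·δT/T)² = (-1×0.0258)² = 0.000664
δn/n = √(0.0111) = 0.106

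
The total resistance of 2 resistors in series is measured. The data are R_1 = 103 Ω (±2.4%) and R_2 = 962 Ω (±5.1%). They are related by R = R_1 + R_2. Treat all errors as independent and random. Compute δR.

R is a linear combination, so absolute uncertainties add in quadrature:
  (δR_1)² = 6.11;  (δR_2)² = 2410
δR = √(2410) = 49.1 Ω

49.1 Ω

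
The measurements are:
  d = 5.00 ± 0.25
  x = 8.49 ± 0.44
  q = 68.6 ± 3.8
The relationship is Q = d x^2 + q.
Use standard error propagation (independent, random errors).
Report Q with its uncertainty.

429 ± 41.6

Let p = d·x^2 = 360. δp/p = √((1·δd/d)² + (2·δx/x)²) = √(0.00250 + 0.0107) = 0.115, so δp = 41.5.
Q = p + q: δQ = √(δp² + δq²) = √(1720 + 14.4) = 41.6
Q = 429.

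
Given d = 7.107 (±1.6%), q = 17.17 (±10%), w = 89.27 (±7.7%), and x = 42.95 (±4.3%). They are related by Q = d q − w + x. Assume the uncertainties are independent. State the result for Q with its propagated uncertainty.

Let p = d·q = 122.0. δp/p = √((1·δd/d)² + (1·δq/q)²) = √(0.000256 + 0.0100) = 0.101, so δp = 12.4.
Q = p − w + x: δQ = √(δp² + δw² + δx²) = √(153 + 47.2 + 3.41) = 14.3
Q = 75.71.

75.71 ± 14.3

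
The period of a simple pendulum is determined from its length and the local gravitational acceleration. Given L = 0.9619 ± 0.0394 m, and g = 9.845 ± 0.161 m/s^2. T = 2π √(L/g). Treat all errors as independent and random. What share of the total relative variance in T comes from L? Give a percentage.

(δT/T)² = (½·δL/L)² + (−½·δg/g)²
  L term: (0.5×0.0410)² = 0.000419
  g term: (-0.5×0.0164)² = 6.69e-05
Total = 0.000486. Share from L = 0.000419/0.000486 = 0.863.

86.3%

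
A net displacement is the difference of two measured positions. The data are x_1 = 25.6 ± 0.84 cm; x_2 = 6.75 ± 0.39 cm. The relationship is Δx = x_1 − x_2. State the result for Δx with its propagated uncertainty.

Absolute uncertainties add in quadrature for a linear combination:
  (δx_1)² = 0.706;  (δx_2)² = 0.152
δΔx = √(0.858) = 0.926 cm
Δx = 18.9 cm.

18.9 ± 0.926 cm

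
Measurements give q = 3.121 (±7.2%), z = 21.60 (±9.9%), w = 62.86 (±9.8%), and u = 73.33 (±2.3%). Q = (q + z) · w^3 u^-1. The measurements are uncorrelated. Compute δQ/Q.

Let h = q + z = 24.72. δh = √(δq² + δz²) = √(0.0505 + 4.57) = 2.15, so δh/h = 0.0870.
Q is then a monomial in h, w, u:
δQ/Q = √((δh/h)² + (3·δw/w)² + (-1·δu/u)²) = √(0.00757 + 0.0864 + 0.000529) = 0.307

0.307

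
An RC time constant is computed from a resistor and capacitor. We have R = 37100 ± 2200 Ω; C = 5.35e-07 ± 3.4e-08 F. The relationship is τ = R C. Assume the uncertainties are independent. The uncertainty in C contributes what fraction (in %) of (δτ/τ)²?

53.5%

(δτ/τ)² = (1·δR/R)² + (1·δC/C)²
  R term: (1×0.0593)² = 0.00352
  C term: (1×0.0636)² = 0.00404
Total = 0.00756. Share from C = 0.00404/0.00756 = 0.535.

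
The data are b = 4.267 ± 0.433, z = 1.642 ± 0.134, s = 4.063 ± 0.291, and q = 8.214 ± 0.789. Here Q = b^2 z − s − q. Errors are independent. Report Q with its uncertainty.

Let p = b^2·z = 29.90. δp/p = √((2·δb/b)² + (1·δz/z)²) = √(0.0412 + 0.00666) = 0.219, so δp = 6.54.
Q = p − s − q: δQ = √(δp² + δs² + δq²) = √(42.8 + 0.0847 + 0.623) = 6.59
Q = 17.62.

17.62 ± 6.59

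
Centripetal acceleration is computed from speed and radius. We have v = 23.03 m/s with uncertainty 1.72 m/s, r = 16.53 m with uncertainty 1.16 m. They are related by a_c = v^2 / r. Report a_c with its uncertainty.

Products/powers → add relative errors in quadrature, weighted by exponent:
  (2·δv/v)² = (2×0.0747)² = 0.0223;  (-1·δr/r)² = (-1×0.0702)² = 0.00492
δa_c/a_c = √(0.0272) = 0.165
a_c = 32.09 m/s^2, so δa_c = 0.165 × 32.09 = 5.30 m/s^2.

32.09 ± 5.30 m/s^2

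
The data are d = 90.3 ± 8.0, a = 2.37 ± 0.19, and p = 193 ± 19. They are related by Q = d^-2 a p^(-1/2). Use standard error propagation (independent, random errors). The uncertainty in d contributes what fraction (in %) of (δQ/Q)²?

(δQ/Q)² = (-2·δd/d)² + (1·δa/a)² + (−½·δp/p)²
  d term: (-2×0.0886)² = 0.0314
  a term: (1×0.0802)² = 0.00643
  p term: (-0.5×0.0984)² = 0.00242
Total = 0.0402. Share from d = 0.0314/0.0402 = 0.780.

78.0%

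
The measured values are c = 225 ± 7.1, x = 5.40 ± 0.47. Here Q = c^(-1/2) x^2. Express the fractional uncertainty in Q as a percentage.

Q is a product of powers, so relative uncertainties combine in quadrature:
  (−½·δc/c)² = (-0.5×0.0316)² = 0.000249;  (2·δx/x)² = (2×0.0870)² = 0.0303
δQ/Q = √(0.0306) = 0.175

17.5%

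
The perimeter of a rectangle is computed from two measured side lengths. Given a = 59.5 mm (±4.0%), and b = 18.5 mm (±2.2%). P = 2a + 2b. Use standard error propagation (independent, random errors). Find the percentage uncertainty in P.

Each term contributes (cᵢ δxᵢ)² to (δP)²:
  (2·δa)² = 22.7;  (2·δb)² = 0.663
δP = √(23.3) = 4.83 mm
P = 156 mm, so δP/P = 4.83/156 = 0.0310.

3.10%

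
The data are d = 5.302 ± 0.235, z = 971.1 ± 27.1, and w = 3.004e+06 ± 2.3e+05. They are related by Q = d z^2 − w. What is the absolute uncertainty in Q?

Let p = d·z^2 = 5e+06. δp/p = √((1·δd/d)² + (2·δz/z)²) = √(0.00196 + 0.00312) = 0.0713, so δp = 3.56e+05.
Q = p − w: δQ = √(δp² + δw²) = √(1.27e+11 + 5.29e+10) = 4.24e+05

4.24e+05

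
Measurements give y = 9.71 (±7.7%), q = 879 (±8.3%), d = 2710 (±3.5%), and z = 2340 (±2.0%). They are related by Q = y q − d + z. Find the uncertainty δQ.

Let p = y·q = 8540. δp/p = √((1·δy/y)² + (1·δq/q)²) = √(0.00593 + 0.00689) = 0.113, so δp = 966.
Q = p − d + z: δQ = √(δp² + δd² + δz²) = √(9.34e+05 + 9000 + 2190) = 972

972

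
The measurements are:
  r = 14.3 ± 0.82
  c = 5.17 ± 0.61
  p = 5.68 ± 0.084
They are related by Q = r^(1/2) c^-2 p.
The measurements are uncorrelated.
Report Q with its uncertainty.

0.804 ± 0.191

Each factor contributes (exponent × relative error)² to (δQ/Q)²:
  (½·δr/r)² = (0.5×0.0573)² = 0.000822;  (-2·δc/c)² = (-2×0.118)² = 0.0557;  (1·δp/p)² = (1×0.0148)² = 0.000219
δQ/Q = √(0.0567) = 0.238
Q = 0.804, so δQ = 0.238 × 0.804 = 0.191.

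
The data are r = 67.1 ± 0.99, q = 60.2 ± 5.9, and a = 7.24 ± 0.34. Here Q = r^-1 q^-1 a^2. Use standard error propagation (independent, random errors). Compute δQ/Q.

0.137

Products/powers → add relative errors in quadrature, weighted by exponent:
  (-1·δr/r)² = (-1×0.0148)² = 0.000218;  (-1·δq/q)² = (-1×0.0980)² = 0.00961;  (2·δa/a)² = (2×0.0470)² = 0.00882
δQ/Q = √(0.0186) = 0.137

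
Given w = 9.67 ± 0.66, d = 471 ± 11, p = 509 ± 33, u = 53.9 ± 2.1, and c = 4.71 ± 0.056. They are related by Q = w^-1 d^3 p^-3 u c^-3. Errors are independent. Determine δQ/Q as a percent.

22.4%

For a monomial Q ∝ w^-1, d^3, p^-3, u, c^-3, fractional errors add in quadrature:
  (-1·δw/w)² = (-1×0.0683)² = 0.00466;  (3·δd/d)² = (3×0.0234)² = 0.00491;  (-3·δp/p)² = (-3×0.0648)² = 0.0378;  (1·δu/u)² = (1×0.0390)² = 0.00152;  (-3·δc/c)² = (-3×0.0119)² = 0.00127
δQ/Q = √(0.0502) = 0.224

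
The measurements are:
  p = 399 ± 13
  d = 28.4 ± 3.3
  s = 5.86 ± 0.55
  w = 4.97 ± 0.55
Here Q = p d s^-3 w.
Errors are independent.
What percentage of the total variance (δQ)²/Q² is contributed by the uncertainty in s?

74.7%

(δQ/Q)² = (1·δp/p)² + (1·δd/d)² + (-3·δs/s)² + (1·δw/w)²
  p term: (1×0.0326)² = 0.00106
  d term: (1×0.116)² = 0.0135
  s term: (-3×0.0939)² = 0.0793
  w term: (1×0.111)² = 0.0122
Total = 0.106. Share from s = 0.0793/0.106 = 0.747.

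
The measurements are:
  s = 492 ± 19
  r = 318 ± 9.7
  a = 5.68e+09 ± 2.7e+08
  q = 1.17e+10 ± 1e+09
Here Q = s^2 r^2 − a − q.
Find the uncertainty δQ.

2.62e+09

Let p = s^2·r^2 = 2.45e+10. δp/p = √((2·δs/s)² + (2·δr/r)²) = √(0.00597 + 0.00372) = 0.0984, so δp = 2.41e+09.
Q = p − a − q: δQ = √(δp² + δa² + δq²) = √(5.8e+18 + 7.29e+16 + 1e+18) = 2.62e+09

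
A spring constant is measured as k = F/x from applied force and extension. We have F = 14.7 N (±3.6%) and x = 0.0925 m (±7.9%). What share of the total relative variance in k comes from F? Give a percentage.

17.2%

(δk/k)² = (1·δF/F)² + (-1·δx/x)²
  F term: (1×0.0360)² = 0.00130
  x term: (-1×0.0790)² = 0.00624
Total = 0.00754. Share from F = 0.00130/0.00754 = 0.172.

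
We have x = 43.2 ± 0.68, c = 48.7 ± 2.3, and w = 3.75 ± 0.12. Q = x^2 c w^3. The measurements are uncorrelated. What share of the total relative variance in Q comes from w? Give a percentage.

74.1%

(δQ/Q)² = (2·δx/x)² + (1·δc/c)² + (3·δw/w)²
  x term: (2×0.0157)² = 0.000991
  c term: (1×0.0472)² = 0.00223
  w term: (3×0.0320)² = 0.00922
Total = 0.0124. Share from w = 0.00922/0.0124 = 0.741.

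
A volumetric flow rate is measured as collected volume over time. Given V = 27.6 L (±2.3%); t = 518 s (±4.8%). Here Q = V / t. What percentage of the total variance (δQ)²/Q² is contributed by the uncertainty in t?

(δQ/Q)² = (1·δV/V)² + (-1·δt/t)²
  V term: (1×0.0230)² = 0.000529
  t term: (-1×0.0480)² = 0.00230
Total = 0.00283. Share from t = 0.00230/0.00283 = 0.813.

81.3%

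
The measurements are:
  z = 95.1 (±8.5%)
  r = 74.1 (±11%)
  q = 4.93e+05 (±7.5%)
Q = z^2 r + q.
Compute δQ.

Let p = z^2·r = 6.7e+05. δp/p = √((2·δz/z)² + (1·δr/r)²) = √(0.0289 + 0.0121) = 0.202, so δp = 1.36e+05.
Q = p + q: δQ = √(δp² + δq²) = √(1.84e+10 + 1.37e+09) = 1.41e+05

1.41e+05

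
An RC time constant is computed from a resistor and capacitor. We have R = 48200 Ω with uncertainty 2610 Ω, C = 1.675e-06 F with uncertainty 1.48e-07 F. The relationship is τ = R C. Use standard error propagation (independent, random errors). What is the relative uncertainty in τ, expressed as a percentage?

10.4%

Each factor contributes (exponent × relative error)² to (δτ/τ)²:
  (1·δR/R)² = (1×0.0541)² = 0.00293;  (1·δC/C)² = (1×0.0884)² = 0.00781
δτ/τ = √(0.0107) = 0.104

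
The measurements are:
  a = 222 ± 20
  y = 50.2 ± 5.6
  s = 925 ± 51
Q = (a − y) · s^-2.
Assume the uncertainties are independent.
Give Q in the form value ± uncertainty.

Let u = a − y = 172. δu = √(δa² + δy²) = √(400 + 31.4) = 20.8, so δu/u = 0.121.
Q is then a monomial in u, s:
δQ/Q = √((δu/u)² + (-2·δs/s)²) = √(0.0146 + 0.0122) = 0.164
Q = 0.000201, so δQ = 0.164 × 0.000201 = 3.29e-05.

(2.01 ± 0.329) × 10^-4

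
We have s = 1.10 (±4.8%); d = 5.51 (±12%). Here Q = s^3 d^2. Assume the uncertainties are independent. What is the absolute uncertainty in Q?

11.3

Since Q is a product/quotient, work with relative uncertainties:
  (3·δs/s)² = (3×0.0480)² = 0.0207;  (2·δd/d)² = (2×0.120)² = 0.0576
δQ/Q = √(0.0783) = 0.280
Q = 40.4, so δQ = 0.280 × 40.4 = 11.3.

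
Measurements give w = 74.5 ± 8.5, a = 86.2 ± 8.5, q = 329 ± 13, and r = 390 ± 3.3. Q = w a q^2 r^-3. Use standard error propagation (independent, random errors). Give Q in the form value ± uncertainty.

11.7 ± 2.02

Relative error in a monomial: (δQ/Q)² = Σ (nᵢ · δxᵢ/xᵢ)².
  (1·δw/w)² = (1×0.114)² = 0.0130;  (1·δa/a)² = (1×0.0986)² = 0.00972;  (2·δq/q)² = (2×0.0395)² = 0.00625;  (-3·δr/r)² = (-3×0.00846)² = 0.000644
δQ/Q = √(0.0296) = 0.172
Q = 11.7, so δQ = 0.172 × 11.7 = 2.02.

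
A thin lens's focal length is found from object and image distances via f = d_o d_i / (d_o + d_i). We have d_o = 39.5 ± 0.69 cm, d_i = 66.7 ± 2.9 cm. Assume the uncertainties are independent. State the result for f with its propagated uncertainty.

24.8 ± 0.485 cm

∂f/∂d_o = (d_i/(d_o+d_i))² = 0.394;  ∂f/∂d_i = (d_o/(d_o+d_i))² = 0.138
δf = √((∂f/∂d_o · δd_o)² + (∂f/∂d_i · δd_i)²) = √(0.0741 + 0.161) = 0.485 cm
f = 24.8 cm.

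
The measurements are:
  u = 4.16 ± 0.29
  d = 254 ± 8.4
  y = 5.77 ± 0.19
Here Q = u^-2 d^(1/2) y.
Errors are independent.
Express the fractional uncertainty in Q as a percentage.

14.4%

Each factor contributes (exponent × relative error)² to (δQ/Q)²:
  (-2·δu/u)² = (-2×0.0697)² = 0.0194;  (½·δd/d)² = (0.5×0.0331)² = 0.000273;  (1·δy/y)² = (1×0.0329)² = 0.00108
δQ/Q = √(0.0208) = 0.144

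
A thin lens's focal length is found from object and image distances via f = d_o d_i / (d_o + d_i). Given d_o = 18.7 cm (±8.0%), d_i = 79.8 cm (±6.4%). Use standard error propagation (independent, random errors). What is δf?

∂f/∂d_o = (d_i/(d_o+d_i))² = 0.656;  ∂f/∂d_i = (d_o/(d_o+d_i))² = 0.0360
δf = √((∂f/∂d_o · δd_o)² + (∂f/∂d_i · δd_i)²) = √(0.964 + 0.0339) = 0.999 cm

0.999 cm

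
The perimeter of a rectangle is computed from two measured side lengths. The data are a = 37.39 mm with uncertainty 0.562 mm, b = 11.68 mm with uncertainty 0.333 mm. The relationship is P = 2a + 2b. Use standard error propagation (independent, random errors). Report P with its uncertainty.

98.14 ± 1.31 mm

Absolute uncertainties add in quadrature for a linear combination:
  (2·δa)² = 1.26;  (2·δb)² = 0.444
δP = √(1.71) = 1.31 mm
P = 98.14 mm.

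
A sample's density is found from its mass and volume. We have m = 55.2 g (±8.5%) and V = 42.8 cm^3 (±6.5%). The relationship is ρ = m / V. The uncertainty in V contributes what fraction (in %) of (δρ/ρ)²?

36.9%

(δρ/ρ)² = (1·δm/m)² + (-1·δV/V)²
  m term: (1×0.0850)² = 0.00722
  V term: (-1×0.0650)² = 0.00423
Total = 0.0114. Share from V = 0.00423/0.0114 = 0.369.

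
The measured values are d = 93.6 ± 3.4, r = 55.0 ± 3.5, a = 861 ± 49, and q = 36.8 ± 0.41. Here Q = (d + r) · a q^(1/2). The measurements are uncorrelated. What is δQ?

51200

Let u = d + r = 149. δu = √(δd² + δr²) = √(11.6 + 12.2) = 4.88, so δu/u = 0.0328.
Q is then a monomial in u, a, q:
δQ/Q = √((δu/u)² + (1·δa/a)² + (½·δq/q)²) = √(0.00108 + 0.00324 + 3.1e-05) = 0.0659
Q = 7.76e+05, so δQ = 0.0659 × 7.76e+05 = 51200.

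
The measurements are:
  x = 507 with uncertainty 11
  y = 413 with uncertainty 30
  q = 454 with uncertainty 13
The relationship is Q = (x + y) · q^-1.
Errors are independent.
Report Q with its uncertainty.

Let u = x + y = 920. δu = √(δx² + δy²) = √(121 + 900) = 32.0, so δu/u = 0.0347.
Q is then a monomial in u, q:
δQ/Q = √((δu/u)² + (-1·δq/q)²) = √(0.00121 + 0.000820) = 0.0450
Q = 2.03, so δQ = 0.0450 × 2.03 = 0.0912.

2.03 ± 0.0912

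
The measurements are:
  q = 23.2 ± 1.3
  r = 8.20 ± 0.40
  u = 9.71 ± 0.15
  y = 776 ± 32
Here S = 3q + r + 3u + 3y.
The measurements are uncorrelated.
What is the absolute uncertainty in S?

Absolute uncertainties add in quadrature for a linear combination:
  (3·δq)² = 15.2;  (δr)² = 0.160;  (3·δu)² = 0.202;  (3·δy)² = 9220
δS = √(9230) = 96.1

96.1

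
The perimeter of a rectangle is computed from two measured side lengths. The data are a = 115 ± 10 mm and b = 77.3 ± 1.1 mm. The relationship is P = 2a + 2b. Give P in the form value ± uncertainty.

385 ± 20.1 mm

Each term contributes (cᵢ δxᵢ)² to (δP)²:
  (2·δa)² = 400;  (2·δb)² = 4.84
δP = √(405) = 20.1 mm
P = 385 mm.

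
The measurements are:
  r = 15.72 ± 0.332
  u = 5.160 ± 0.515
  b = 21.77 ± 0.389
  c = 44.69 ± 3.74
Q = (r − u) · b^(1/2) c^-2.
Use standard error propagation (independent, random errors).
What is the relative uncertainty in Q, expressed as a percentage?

Let w = r − u = 10.56. δw = √(δr² + δu²) = √(0.110 + 0.265) = 0.613, so δw/w = 0.0580.
Q is then a monomial in w, b, c:
δQ/Q = √((δw/w)² + (½·δb/b)² + (-2·δc/c)²) = √(0.00337 + 7.98e-05 + 0.0280) = 0.177

17.7%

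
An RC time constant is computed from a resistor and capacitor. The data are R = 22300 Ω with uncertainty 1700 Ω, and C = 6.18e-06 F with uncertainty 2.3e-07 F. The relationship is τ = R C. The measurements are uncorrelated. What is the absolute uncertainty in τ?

For a monomial τ ∝ R, C, fractional errors add in quadrature:
  (1·δR/R)² = (1×0.0762)² = 0.00581;  (1·δC/C)² = (1×0.0372)² = 0.00139
δτ/τ = √(0.00720) = 0.0848
τ = 0.138 s, so δτ = 0.0848 × 0.138 = 0.0117 s.

0.0117 s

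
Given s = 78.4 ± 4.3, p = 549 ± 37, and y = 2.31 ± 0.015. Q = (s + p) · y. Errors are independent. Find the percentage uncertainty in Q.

Let u = s + p = 627. δu = √(δs² + δp²) = √(18.5 + 1370) = 37.2, so δu/u = 0.0594.
Q is then a monomial in u, y:
δQ/Q = √((δu/u)² + (1·δy/y)²) = √(0.00352 + 4.22e-05) = 0.0597

5.97%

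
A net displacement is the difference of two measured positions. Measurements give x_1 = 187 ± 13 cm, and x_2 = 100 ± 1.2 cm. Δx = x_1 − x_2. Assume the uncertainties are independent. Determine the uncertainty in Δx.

Absolute uncertainties add in quadrature for a linear combination:
  (δx_1)² = 169;  (δx_2)² = 1.44
δΔx = √(170) = 13.1 cm

13.1 cm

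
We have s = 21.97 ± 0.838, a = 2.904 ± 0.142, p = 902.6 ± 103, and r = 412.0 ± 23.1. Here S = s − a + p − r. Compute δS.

106

Absolute uncertainties add in quadrature for a linear combination:
  (δs)² = 0.702;  (δa)² = 0.0202;  (δp)² = 10600;  (δr)² = 534
δS = √(11100) = 106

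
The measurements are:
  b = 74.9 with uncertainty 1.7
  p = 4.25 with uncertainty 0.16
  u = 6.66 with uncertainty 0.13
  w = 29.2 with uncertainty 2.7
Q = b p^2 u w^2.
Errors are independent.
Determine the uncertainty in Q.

Products/powers → add relative errors in quadrature, weighted by exponent:
  (1·δb/b)² = (1×0.0227)² = 0.000515;  (2·δp/p)² = (2×0.0376)² = 0.00567;  (1·δu/u)² = (1×0.0195)² = 0.000381;  (2·δw/w)² = (2×0.0925)² = 0.0342
δQ/Q = √(0.0408) = 0.202
Q = 7.68e+06, so δQ = 0.202 × 7.68e+06 = 1.55e+06.

1.55e+06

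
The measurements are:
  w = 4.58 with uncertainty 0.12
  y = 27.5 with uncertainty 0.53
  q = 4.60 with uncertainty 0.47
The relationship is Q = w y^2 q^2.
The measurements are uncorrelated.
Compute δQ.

Each factor contributes (exponent × relative error)² to (δQ/Q)²:
  (1·δw/w)² = (1×0.0262)² = 0.000686;  (2·δy/y)² = (2×0.0193)² = 0.00149;  (2·δq/q)² = (2×0.102)² = 0.0418
δQ/Q = √(0.0439) = 0.210
Q = 73300, so δQ = 0.210 × 73300 = 15400.

15400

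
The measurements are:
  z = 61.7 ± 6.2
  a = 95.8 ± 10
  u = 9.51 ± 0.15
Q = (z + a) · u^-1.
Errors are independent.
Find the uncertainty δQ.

Let w = z + a = 158. δw = √(δz² + δa²) = √(38.4 + 100) = 11.8, so δw/w = 0.0747.
Q is then a monomial in w, u:
δQ/Q = √((δw/w)² + (-1·δu/u)²) = √(0.00558 + 0.000249) = 0.0764
Q = 16.6, so δQ = 0.0764 × 16.6 = 1.26.

1.26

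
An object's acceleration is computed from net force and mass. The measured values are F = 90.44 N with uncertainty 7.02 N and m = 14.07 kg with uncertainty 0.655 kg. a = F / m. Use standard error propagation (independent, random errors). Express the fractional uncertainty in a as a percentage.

Each factor contributes (exponent × relative error)² to (δa/a)²:
  (1·δF/F)² = (1×0.0776)² = 0.00602;  (-1·δm/m)² = (-1×0.0466)² = 0.00217
δa/a = √(0.00819) = 0.0905

9.05%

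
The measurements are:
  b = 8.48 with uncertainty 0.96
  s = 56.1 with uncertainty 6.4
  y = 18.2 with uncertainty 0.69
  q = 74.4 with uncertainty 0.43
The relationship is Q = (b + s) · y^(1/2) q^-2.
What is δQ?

Let u = b + s = 64.6. δu = √(δb² + δs²) = √(0.922 + 41.0) = 6.47, so δu/u = 0.100.
Q is then a monomial in u, y, q:
δQ/Q = √((δu/u)² + (½·δy/y)² + (-2·δq/q)²) = √(0.0100 + 0.000359 + 0.000134) = 0.103
Q = 0.0498, so δQ = 0.103 × 0.0498 = 0.00511.

0.00511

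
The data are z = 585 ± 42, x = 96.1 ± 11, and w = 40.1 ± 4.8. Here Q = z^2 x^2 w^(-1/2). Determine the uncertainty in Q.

Q is a product of powers, so relative uncertainties combine in quadrature:
  (2·δz/z)² = (2×0.0718)² = 0.0206;  (2·δx/x)² = (2×0.114)² = 0.0524;  (−½·δw/w)² = (-0.5×0.120)² = 0.00358
δQ/Q = √(0.0766) = 0.277
Q = 4.99e+08, so δQ = 0.277 × 4.99e+08 = 1.38e+08.

1.38e+08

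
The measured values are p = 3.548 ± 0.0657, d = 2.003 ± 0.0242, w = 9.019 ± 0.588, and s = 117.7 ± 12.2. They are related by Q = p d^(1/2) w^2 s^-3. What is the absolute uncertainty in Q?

Q is a product of powers, so relative uncertainties combine in quadrature:
  (1·δp/p)² = (1×0.0185)² = 0.000343;  (½·δd/d)² = (0.5×0.0121)² = 3.65e-05;  (2·δw/w)² = (2×0.0652)² = 0.0170;  (-3·δs/s)² = (-3×0.104)² = 0.0967
δQ/Q = √(0.114) = 0.338
Q = 0.0002505, so δQ = 0.338 × 0.0002505 = 8.46e-05.

8.46e-05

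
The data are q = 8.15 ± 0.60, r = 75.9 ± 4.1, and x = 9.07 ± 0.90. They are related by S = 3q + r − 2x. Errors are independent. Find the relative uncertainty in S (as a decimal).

0.0587

For a sum/difference, combine absolute errors in quadrature:
  (3·δq)² = 3.24;  (δr)² = 16.8;  (2·δx)² = 3.24
δS = √(23.3) = 4.83
S = 82.2, so δS/S = 4.83/82.2 = 0.0587.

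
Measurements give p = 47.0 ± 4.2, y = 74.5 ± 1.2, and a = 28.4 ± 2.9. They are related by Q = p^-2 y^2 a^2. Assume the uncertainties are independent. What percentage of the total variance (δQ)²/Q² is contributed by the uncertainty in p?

(δQ/Q)² = (-2·δp/p)² + (2·δy/y)² + (2·δa/a)²
  p term: (-2×0.0894)² = 0.0319
  y term: (2×0.0161)² = 0.00104
  a term: (2×0.102)² = 0.0417
Total = 0.0747. Share from p = 0.0319/0.0747 = 0.428.

42.8%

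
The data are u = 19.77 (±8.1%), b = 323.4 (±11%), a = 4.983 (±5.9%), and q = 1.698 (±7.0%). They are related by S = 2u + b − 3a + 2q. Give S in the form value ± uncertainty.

For a sum/difference, combine absolute errors in quadrature:
  (2·δu)² = 10.3;  (δb)² = 1270;  (3·δa)² = 0.778;  (2·δq)² = 0.0565
δS = √(1280) = 35.7
S = 351.4.

351.4 ± 35.7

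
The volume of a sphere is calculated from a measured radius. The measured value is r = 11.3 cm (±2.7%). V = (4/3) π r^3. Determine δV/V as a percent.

8.10%

Relative error in a monomial: (δV/V)² = Σ (nᵢ · δxᵢ/xᵢ)².
  (3·δr/r)² = (3×0.0270)² = 0.00656
δV/V = √(0.00656) = 0.0810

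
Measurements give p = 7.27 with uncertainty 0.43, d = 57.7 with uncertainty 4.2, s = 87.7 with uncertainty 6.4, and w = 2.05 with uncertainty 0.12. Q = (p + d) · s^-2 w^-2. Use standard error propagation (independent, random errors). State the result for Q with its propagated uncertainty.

Let u = p + d = 65.0. δu = √(δp² + δd²) = √(0.185 + 17.6) = 4.22, so δu/u = 0.0650.
Q is then a monomial in u, s, w:
δQ/Q = √((δu/u)² + (-2·δs/s)² + (-2·δw/w)²) = √(0.00422 + 0.0213 + 0.0137) = 0.198
Q = 0.00201, so δQ = 0.198 × 0.00201 = 0.000398.

0.00201 ± 0.000398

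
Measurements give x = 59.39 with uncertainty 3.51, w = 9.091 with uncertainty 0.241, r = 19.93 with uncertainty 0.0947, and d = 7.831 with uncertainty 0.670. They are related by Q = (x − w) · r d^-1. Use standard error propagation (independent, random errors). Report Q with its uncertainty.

Let u = x − w = 50.30. δu = √(δx² + δw²) = √(12.3 + 0.0581) = 3.52, so δu/u = 0.0699.
Q is then a monomial in u, r, d:
δQ/Q = √((δu/u)² + (1·δr/r)² + (-1·δd/d)²) = √(0.00489 + 2.26e-05 + 0.00732) = 0.111
Q = 128.0, so δQ = 0.111 × 128.0 = 14.2.

128.0 ± 14.2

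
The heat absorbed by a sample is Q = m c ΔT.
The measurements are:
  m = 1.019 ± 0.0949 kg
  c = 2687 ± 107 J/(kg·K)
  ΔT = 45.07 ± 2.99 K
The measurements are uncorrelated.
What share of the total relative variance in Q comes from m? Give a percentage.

59.2%

(δQ/Q)² = (1·δm/m)² + (1·δc/c)² + (1·δΔT/ΔT)²
  m term: (1×0.0931)² = 0.00867
  c term: (1×0.0398)² = 0.00159
  ΔT term: (1×0.0663)² = 0.00440
Total = 0.0147. Share from m = 0.00867/0.0147 = 0.592.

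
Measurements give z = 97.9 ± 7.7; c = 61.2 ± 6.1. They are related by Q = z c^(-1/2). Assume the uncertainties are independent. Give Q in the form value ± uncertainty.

12.5 ± 1.17

Relative error in a monomial: (δQ/Q)² = Σ (nᵢ · δxᵢ/xᵢ)².
  (1·δz/z)² = (1×0.0787)² = 0.00619;  (−½·δc/c)² = (-0.5×0.0997)² = 0.00248
δQ/Q = √(0.00867) = 0.0931
Q = 12.5, so δQ = 0.0931 × 12.5 = 1.17.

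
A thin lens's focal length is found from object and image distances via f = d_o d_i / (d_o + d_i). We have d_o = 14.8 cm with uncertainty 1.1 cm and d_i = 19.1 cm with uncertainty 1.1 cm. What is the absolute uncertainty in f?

0.407 cm

∂f/∂d_o = (d_i/(d_o+d_i))² = 0.317;  ∂f/∂d_i = (d_o/(d_o+d_i))² = 0.191
δf = √((∂f/∂d_o · δd_o)² + (∂f/∂d_i · δd_i)²) = √(0.122 + 0.0440) = 0.407 cm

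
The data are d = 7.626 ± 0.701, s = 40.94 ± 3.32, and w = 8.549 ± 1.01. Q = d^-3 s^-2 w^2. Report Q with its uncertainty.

(9.832 ± 3.91) × 10^-5

Since Q is a product/quotient, work with relative uncertainties:
  (-3·δd/d)² = (-3×0.0919)² = 0.0760;  (-2·δs/s)² = (-2×0.0811)² = 0.0263;  (2·δw/w)² = (2×0.118)² = 0.0558
δQ/Q = √(0.158) = 0.398
Q = 9.832e-05, so δQ = 0.398 × 9.832e-05 = 3.91e-05.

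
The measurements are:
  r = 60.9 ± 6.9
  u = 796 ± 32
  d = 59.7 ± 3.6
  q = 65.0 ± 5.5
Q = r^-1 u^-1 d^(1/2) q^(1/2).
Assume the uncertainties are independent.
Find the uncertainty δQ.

0.000168

For a monomial Q ∝ r^-1, u^-1, d^(1/2), q^(1/2), fractional errors add in quadrature:
  (-1·δr/r)² = (-1×0.113)² = 0.0128;  (-1·δu/u)² = (-1×0.0402)² = 0.00162;  (½·δd/d)² = (0.5×0.0603)² = 0.000909;  (½·δq/q)² = (0.5×0.0846)² = 0.00179
δQ/Q = √(0.0172) = 0.131
Q = 0.00129, so δQ = 0.131 × 0.00129 = 0.000168.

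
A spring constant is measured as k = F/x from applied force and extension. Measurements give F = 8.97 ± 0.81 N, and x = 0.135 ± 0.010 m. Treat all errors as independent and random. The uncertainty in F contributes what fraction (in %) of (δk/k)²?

59.8%

(δk/k)² = (1·δF/F)² + (-1·δx/x)²
  F term: (1×0.0903)² = 0.00815
  x term: (-1×0.0741)² = 0.00549
Total = 0.0136. Share from F = 0.00815/0.0136 = 0.598.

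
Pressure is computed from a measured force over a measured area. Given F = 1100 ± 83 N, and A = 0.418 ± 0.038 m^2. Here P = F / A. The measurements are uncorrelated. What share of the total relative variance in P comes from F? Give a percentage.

(δP/P)² = (1·δF/F)² + (-1·δA/A)²
  F term: (1×0.0755)² = 0.00569
  A term: (-1×0.0909)² = 0.00826
Total = 0.0140. Share from F = 0.00569/0.0140 = 0.408.

40.8%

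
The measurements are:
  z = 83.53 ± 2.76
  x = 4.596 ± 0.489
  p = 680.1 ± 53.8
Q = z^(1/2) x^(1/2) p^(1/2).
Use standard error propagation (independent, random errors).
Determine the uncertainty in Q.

For a monomial Q ∝ z^(1/2), x^(1/2), p^(1/2), fractional errors add in quadrature:
  (½·δz/z)² = (0.5×0.0330)² = 0.000273;  (½·δx/x)² = (0.5×0.106)² = 0.00283;  (½·δp/p)² = (0.5×0.0791)² = 0.00156
δQ/Q = √(0.00467) = 0.0683
Q = 511.0, so δQ = 0.0683 × 511.0 = 34.9.

34.9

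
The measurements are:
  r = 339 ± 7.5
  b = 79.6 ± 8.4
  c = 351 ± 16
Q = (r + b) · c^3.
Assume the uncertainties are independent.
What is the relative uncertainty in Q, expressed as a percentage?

13.9%

Let u = r + b = 419. δu = √(δr² + δb²) = √(56.2 + 70.6) = 11.3, so δu/u = 0.0269.
Q is then a monomial in u, c:
δQ/Q = √((δu/u)² + (3·δc/c)²) = √(0.000724 + 0.0187) = 0.139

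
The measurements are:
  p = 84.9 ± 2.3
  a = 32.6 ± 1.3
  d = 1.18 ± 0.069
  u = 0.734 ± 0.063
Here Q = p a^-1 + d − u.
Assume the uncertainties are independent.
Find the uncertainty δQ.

0.157

Let w = p·a^-1 = 2.60. δw/w = √((1·δp/p)² + (-1·δa/a)²) = √(0.000734 + 0.00159) = 0.0482, so δw = 0.126.
Q = w + d − u: δQ = √(δw² + δd² + δu²) = √(0.0158 + 0.00476 + 0.00397) = 0.157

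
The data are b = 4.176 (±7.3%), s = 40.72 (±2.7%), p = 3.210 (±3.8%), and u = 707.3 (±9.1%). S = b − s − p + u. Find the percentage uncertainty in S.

S is a linear combination, so absolute uncertainties add in quadrature:
  (δb)² = 0.0929;  (δs)² = 1.21;  (δp)² = 0.0149;  (δu)² = 4140
δS = √(4140) = 64.4
S = 667.5, so δS/S = 64.4/667.5 = 0.0964.

9.64%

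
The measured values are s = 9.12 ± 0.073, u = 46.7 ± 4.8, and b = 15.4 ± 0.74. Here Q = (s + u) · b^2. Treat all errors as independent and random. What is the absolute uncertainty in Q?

1710

Let w = s + u = 55.8. δw = √(δs² + δu²) = √(0.00533 + 23.0) = 4.80, so δw/w = 0.0860.
Q is then a monomial in w, b:
δQ/Q = √((δw/w)² + (2·δb/b)²) = √(0.00740 + 0.00924) = 0.129
Q = 13200, so δQ = 0.129 × 13200 = 1710.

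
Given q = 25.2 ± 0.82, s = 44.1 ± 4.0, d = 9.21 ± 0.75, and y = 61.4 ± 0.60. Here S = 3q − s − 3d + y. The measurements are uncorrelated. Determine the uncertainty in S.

5.24

S is a linear combination, so absolute uncertainties add in quadrature:
  (3·δq)² = 6.05;  (δs)² = 16.0;  (3·δd)² = 5.06;  (δy)² = 0.360
δS = √(27.5) = 5.24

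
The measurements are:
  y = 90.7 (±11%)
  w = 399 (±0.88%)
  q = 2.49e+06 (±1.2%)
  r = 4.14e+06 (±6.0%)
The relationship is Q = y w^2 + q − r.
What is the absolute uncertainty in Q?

1.63e+06

Let p = y·w^2 = 1.44e+07. δp/p = √((1·δy/y)² + (2·δw/w)²) = √(0.0121 + 0.000310) = 0.111, so δp = 1.61e+06.
Q = p + q − r: δQ = √(δp² + δq² + δr²) = √(2.59e+12 + 8.93e+08 + 6.17e+10) = 1.63e+06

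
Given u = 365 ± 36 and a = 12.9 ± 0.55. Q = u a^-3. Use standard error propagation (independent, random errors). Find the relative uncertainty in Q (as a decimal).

0.162

Q is a product of powers, so relative uncertainties combine in quadrature:
  (1·δu/u)² = (1×0.0986)² = 0.00973;  (-3·δa/a)² = (-3×0.0426)² = 0.0164
δQ/Q = √(0.0261) = 0.162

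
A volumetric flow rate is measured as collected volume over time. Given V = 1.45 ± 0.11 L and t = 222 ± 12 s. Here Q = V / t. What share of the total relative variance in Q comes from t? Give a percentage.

(δQ/Q)² = (1·δV/V)² + (-1·δt/t)²
  V term: (1×0.0759)² = 0.00576
  t term: (-1×0.0541)² = 0.00292
Total = 0.00868. Share from t = 0.00292/0.00868 = 0.337.

33.7%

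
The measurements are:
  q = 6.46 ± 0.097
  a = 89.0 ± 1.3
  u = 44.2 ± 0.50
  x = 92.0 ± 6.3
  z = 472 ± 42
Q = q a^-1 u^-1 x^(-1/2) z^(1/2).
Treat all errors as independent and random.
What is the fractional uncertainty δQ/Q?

Since Q is a product/quotient, work with relative uncertainties:
  (1·δq/q)² = (1×0.0150)² = 0.000225;  (-1·δa/a)² = (-1×0.0146)² = 0.000213;  (-1·δu/u)² = (-1×0.0113)² = 0.000128;  (−½·δx/x)² = (-0.5×0.0685)² = 0.00117;  (½·δz/z)² = (0.5×0.0890)² = 0.00198
δQ/Q = √(0.00372) = 0.0610

0.0610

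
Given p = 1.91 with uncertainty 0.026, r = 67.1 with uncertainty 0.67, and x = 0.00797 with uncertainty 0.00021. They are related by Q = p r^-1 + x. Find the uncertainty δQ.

Let w = p·r^-1 = 0.0285. δw/w = √((1·δp/p)² + (-1·δr/r)²) = √(0.000185 + 9.97e-05) = 0.0169, so δw = 0.000481.
Q = w + x: δQ = √(δw² + δx²) = √(2.31e-07 + 4.41e-08) = 0.000524

0.000524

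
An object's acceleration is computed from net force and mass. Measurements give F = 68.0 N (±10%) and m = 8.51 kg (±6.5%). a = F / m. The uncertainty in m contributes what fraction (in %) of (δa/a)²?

29.7%

(δa/a)² = (1·δF/F)² + (-1·δm/m)²
  F term: (1×0.100)² = 0.0100
  m term: (-1×0.0650)² = 0.00423
Total = 0.0142. Share from m = 0.00423/0.0142 = 0.297.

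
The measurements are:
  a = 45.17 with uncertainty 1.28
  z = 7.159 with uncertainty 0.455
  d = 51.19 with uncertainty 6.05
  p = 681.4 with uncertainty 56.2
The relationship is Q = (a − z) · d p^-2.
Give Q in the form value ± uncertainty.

Let u = a − z = 38.01. δu = √(δa² + δz²) = √(1.64 + 0.207) = 1.36, so δu/u = 0.0357.
Q is then a monomial in u, d, p:
δQ/Q = √((δu/u)² + (1·δd/d)² + (-2·δp/p)²) = √(0.00128 + 0.0140 + 0.0272) = 0.206
Q = 0.004191, so δQ = 0.206 × 0.004191 = 0.000863.

0.004191 ± 0.000863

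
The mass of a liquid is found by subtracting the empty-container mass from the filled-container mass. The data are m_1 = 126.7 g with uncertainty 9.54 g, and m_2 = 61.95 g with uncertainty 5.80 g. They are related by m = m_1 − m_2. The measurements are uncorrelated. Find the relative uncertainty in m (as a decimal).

m is a linear combination, so absolute uncertainties add in quadrature:
  (δm_1)² = 91.0;  (δm_2)² = 33.6
δm = √(125) = 11.2 g
m = 64.75 g, so δm/m = 11.2/64.75 = 0.172.

0.172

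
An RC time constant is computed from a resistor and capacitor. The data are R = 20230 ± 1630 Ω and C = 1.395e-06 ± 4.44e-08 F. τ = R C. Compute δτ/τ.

0.0866

Relative error in a monomial: (δτ/τ)² = Σ (nᵢ · δxᵢ/xᵢ)².
  (1·δR/R)² = (1×0.0806)² = 0.00649;  (1·δC/C)² = (1×0.0318)² = 0.00101
δτ/τ = √(0.00751) = 0.0866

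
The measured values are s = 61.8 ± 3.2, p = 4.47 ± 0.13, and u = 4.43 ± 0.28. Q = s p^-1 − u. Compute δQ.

Let w = s·p^-1 = 13.8. δw/w = √((1·δs/s)² + (-1·δp/p)²) = √(0.00268 + 0.000846) = 0.0594, so δw = 0.821.
Q = w − u: δQ = √(δw² + δu²) = √(0.674 + 0.0784) = 0.868

0.868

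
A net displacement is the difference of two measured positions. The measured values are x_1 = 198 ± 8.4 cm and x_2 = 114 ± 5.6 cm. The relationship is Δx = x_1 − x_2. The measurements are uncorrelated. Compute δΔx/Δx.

Each term contributes (cᵢ δxᵢ)² to (δΔx)²:
  (δx_1)² = 70.6;  (δx_2)² = 31.4
δΔx = √(102) = 10.1 cm
Δx = 84.0 cm, so δΔx/Δx = 10.1/84.0 = 0.120.

0.120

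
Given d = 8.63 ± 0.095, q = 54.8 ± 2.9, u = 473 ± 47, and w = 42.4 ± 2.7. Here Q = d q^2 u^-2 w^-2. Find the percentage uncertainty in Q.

25.9%

Products/powers → add relative errors in quadrature, weighted by exponent:
  (1·δd/d)² = (1×0.0110)² = 0.000121;  (2·δq/q)² = (2×0.0529)² = 0.0112;  (-2·δu/u)² = (-2×0.0994)² = 0.0395;  (-2·δw/w)² = (-2×0.0637)² = 0.0162
δQ/Q = √(0.0670) = 0.259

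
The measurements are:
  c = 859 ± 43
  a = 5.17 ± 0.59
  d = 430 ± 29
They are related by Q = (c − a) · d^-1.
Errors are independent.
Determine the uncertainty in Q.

0.167

Let u = c − a = 854. δu = √(δc² + δa²) = √(1850 + 0.348) = 43.0, so δu/u = 0.0504.
Q is then a monomial in u, d:
δQ/Q = √((δu/u)² + (-1·δd/d)²) = √(0.00254 + 0.00455) = 0.0842
Q = 1.99, so δQ = 0.0842 × 1.99 = 0.167.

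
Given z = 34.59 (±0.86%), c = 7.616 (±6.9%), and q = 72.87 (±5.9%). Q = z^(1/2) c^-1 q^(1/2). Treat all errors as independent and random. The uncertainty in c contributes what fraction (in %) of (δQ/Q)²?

84.3%

(δQ/Q)² = (½·δz/z)² + (-1·δc/c)² + (½·δq/q)²
  z term: (0.5×0.00860)² = 1.85e-05
  c term: (-1×0.0690)² = 0.00476
  q term: (0.5×0.0590)² = 0.000870
Total = 0.00565. Share from c = 0.00476/0.00565 = 0.843.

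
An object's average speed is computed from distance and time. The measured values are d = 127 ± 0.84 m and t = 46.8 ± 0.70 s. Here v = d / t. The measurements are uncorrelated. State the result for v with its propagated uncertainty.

2.71 ± 0.0444 m/s

Since v is a product/quotient, work with relative uncertainties:
  (1·δd/d)² = (1×0.00661)² = 4.37e-05;  (-1·δt/t)² = (-1×0.0150)² = 0.000224
δv/v = √(0.000267) = 0.0164
v = 2.71 m/s, so δv = 0.0164 × 2.71 = 0.0444 m/s.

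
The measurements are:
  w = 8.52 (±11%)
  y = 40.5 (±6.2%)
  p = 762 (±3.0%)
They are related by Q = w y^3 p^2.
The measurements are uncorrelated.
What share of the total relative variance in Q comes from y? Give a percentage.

68.8%

(δQ/Q)² = (1·δw/w)² + (3·δy/y)² + (2·δp/p)²
  w term: (1×0.110)² = 0.0121
  y term: (3×0.0620)² = 0.0346
  p term: (2×0.0300)² = 0.00360
Total = 0.0503. Share from y = 0.0346/0.0503 = 0.688.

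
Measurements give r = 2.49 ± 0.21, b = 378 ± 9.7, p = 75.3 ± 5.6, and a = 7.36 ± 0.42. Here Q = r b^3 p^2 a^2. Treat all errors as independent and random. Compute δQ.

9.07e+12

Q is a product of powers, so relative uncertainties combine in quadrature:
  (1·δr/r)² = (1×0.0843)² = 0.00711;  (3·δb/b)² = (3×0.0257)² = 0.00593;  (2·δp/p)² = (2×0.0744)² = 0.0221;  (2·δa/a)² = (2×0.0571)² = 0.0130
δQ/Q = √(0.0482) = 0.220
Q = 4.13e+13, so δQ = 0.220 × 4.13e+13 = 9.07e+12.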